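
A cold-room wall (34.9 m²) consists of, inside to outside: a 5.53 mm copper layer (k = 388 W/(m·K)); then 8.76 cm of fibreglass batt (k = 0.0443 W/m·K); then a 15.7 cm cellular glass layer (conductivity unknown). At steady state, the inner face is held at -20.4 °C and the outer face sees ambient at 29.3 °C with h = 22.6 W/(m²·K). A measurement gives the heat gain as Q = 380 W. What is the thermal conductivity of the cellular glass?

k = 0.0617 W/m·K

ΣR = ΔT/Q = |-20.4 − 29.3|/380 = 0.1308 K/W
Known resistances:
  R_copper = L/(kA) = 0.00553/(388·34.9) = 4.084×10^-7 K/W
  R_fibreglass batt = L/(kA) = 0.0876/(0.0443·34.9) = 0.05666 K/W
  R_conv,out = 1/(hA) = 1/(22.6·34.9) = 0.001268 K/W
R_cellular glass = ΣR − ΣR_known = 0.1308 − 0.05793 = 0.07287 K/W
L/(kA) = 0.07287 ⇒ k = 0.157/(0.07287·34.9) = 0.0617 W/m·K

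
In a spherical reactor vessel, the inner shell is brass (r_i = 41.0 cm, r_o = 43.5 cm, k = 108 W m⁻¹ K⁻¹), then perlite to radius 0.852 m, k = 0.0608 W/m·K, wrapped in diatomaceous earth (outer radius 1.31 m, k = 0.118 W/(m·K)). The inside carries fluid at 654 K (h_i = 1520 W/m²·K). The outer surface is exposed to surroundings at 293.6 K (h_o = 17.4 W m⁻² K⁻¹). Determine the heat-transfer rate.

Q = 206 W

Resistance network (inner→outer):
  R_conv,in = 1/(4πr²h) = 1/(4π·0.410²·1520) = 3.114×10^-4 K/W
  R_brass = (1/0.410 − 1/0.435)/(4πk) = 0.1402/(4π·108) = 1.033×10^-4 K/W
  R_perlite = (1/0.435 − 1/0.852)/(4πk) = 1.125/(4π·0.0608) = 1.473 K/W
  R_diatomaceous earth = (1/0.852 − 1/1.31)/(4πk) = 0.4104/(4π·0.118) = 0.2767 K/W
  R_conv,out = 1/(4πr²h) = 1/(4π·1.31²·17.4) = 0.002665 K/W
ΣR = 3.114×10^-4 + 1.033×10^-4 + 1.473 + 0.2767 + 0.002665 = 1.753 K/W
Q = ΔT/ΣR = (654 K − 293.6 K)/1.753 = 206 W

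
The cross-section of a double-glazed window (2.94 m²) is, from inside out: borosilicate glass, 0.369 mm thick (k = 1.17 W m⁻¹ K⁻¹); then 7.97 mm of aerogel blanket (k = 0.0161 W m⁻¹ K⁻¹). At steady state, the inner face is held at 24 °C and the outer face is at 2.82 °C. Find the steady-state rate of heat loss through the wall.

Treat each layer as a resistance in series:
  R_borosilicate glass = L/(kA) = 3.69×10^-4/(1.17·2.94) = 1.073×10^-4 K/W
  R_aerogel blanket = L/(kA) = 0.00797/(0.0161·2.94) = 0.1684 K/W
ΣR = 1.073×10^-4 + 0.1684 = 0.1685 K/W
Q = ΔT/ΣR = (24 °C − 2.82 °C)/0.1685 = 126 W

Q = 126 W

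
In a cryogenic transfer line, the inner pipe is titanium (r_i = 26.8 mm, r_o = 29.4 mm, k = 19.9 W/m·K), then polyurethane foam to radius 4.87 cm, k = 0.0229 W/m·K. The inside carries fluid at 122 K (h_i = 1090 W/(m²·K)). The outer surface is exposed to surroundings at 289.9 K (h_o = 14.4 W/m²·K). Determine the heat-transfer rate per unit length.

Q' = 44.9 W/m

Treat each layer as a resistance in series:
  R'_conv,in = 1/(2πr h) = 1/(2π·0.0268·1090) = 0.005448 m·K/W
  R'_titanium = ln(0.0294/0.0268)/(2πk) = 0.09259/(2π·19.9) = 7.405×10^-4 m·K/W
  R'_polyurethane foam = ln(0.0487/0.0294)/(2πk) = 0.5047/(2π·0.0229) = 3.508 m·K/W
  R'_conv,out = 1/(2πr h) = 1/(2π·0.0487·14.4) = 0.2269 m·K/W
ΣR = 0.005448 + 7.405×10^-4 + 3.508 + 0.2269 = 3.741 m·K/W
Q' = ΔT/ΣR = (122 K − 289.9 K)/3.741 = -44.9 W/m
(Negative Q' ⇒ heat flows inward; heat gain = 44.9 W/m.)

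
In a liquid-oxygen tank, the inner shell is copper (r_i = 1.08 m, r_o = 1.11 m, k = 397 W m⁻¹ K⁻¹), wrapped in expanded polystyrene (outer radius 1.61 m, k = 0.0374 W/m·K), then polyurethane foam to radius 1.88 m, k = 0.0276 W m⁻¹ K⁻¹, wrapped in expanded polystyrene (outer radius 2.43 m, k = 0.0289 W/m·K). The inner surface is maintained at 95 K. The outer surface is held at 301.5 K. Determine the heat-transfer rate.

Q = 174 W

Series thermal resistances, inner to outer:
  R_copper = (1/1.08 − 1/1.11)/(4πk) = 0.02503/(4π·397) = 5.016×10^-6 K/W
  R_expanded polystyrene = (1/1.11 − 1/1.61)/(4πk) = 0.2798/(4π·0.0374) = 0.5953 K/W
  R_polyurethane foam = (1/1.61 − 1/1.88)/(4πk) = 0.08920/(4π·0.0276) = 0.2572 K/W
  R_expanded polystyrene = (1/1.88 − 1/2.43)/(4πk) = 0.1204/(4π·0.0289) = 0.3315 K/W
ΣR = 5.016×10^-6 + 0.5953 + 0.2572 + 0.3315 = 1.184 K/W
Q = ΔT/ΣR = (95 K − 301.5 K)/1.184 = -174 W
(Negative Q ⇒ heat flows inward; heat gain = 174 W.)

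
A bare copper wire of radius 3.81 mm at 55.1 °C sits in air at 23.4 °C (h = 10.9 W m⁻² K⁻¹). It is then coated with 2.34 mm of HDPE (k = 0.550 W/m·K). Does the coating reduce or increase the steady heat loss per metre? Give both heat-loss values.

increases: 8.27 → 12.6 W/m

Critical radius for a cylinder: r_cr = k/h = 0.0505 m = 5.05 cm.
Outer radius after coating: r₂ = 0.00381 + 0.00234 = 0.00615 m.
Since r₁ < r_cr and r₂ ≤ r_cr, the coating moves toward the maximum at r_cr — heat loss rises.
Bare: R = 1/(2πr₁h) = 3.832 m·K/W; Q = 31.7/3.832 = 8.27 W/m.
Coated: R = R_cond + R_conv = 2.513 m·K/W; Q = 31.7/2.513 = 12.6 W/m.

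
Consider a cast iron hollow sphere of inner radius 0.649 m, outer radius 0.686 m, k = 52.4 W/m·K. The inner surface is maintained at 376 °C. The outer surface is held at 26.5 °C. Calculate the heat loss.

Q = 4πk·ΔT/(1/r₁ − 1/r₂) = 4π × 52.4 × 349.5 / (1/0.649 − 1/0.686) = 2.77×10^6 W

Q = 2770 kW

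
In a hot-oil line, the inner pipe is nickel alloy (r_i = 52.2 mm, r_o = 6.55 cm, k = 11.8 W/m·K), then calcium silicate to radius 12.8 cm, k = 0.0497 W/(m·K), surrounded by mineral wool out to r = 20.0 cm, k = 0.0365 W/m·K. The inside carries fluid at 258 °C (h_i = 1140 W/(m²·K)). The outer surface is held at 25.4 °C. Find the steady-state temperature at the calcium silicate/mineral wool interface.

Treat each layer as a resistance in series:
  R'_conv,in = 1/(2πr h) = 1/(2π·0.0522·1140) = 0.002675 m·K/W
  R'_nickel alloy = ln(0.0655/0.0522)/(2πk) = 0.2270/(2π·11.8) = 0.003061 m·K/W
  R'_calcium silicate = ln(0.128/0.0655)/(2πk) = 0.6700/(2π·0.0497) = 2.145 m·K/W
  R'_mineral wool = ln(0.200/0.128)/(2πk) = 0.4463/(2π·0.0365) = 1.946 m·K/W
ΣR = 0.002675 + 0.003061 + 2.145 + 1.946 = 4.097 m·K/W
Q' = ΔT/ΣR = (258 °C − 25.4 °C)/4.097 = 56.77 W/m
From the inner boundary to the calcium silicate/mineral wool interface, ΣR_partial = 2.151 m·K/W.
T_interface = T_in − Q'·ΣR_partial = 258 °C − (56.77)(2.151) = 136 °C

T = 136 °C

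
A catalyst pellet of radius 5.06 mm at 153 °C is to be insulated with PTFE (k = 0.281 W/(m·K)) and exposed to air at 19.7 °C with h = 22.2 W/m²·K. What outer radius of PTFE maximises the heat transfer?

r_cr = 2.53 cm

For a sphere, r_cr = 2k_ins/h = 2·0.281/22.2 = 0.0253 m = 2.53 cm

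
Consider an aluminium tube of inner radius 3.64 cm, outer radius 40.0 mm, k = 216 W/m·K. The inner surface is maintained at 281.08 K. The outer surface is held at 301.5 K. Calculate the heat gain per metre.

Q' = 294 kW/m

Q' = 2πk·ΔT/ln(r₂/r₁) = 2π × 216 × 20.42 / ln(0.0400/0.0364) = 2.94×10^5 W/m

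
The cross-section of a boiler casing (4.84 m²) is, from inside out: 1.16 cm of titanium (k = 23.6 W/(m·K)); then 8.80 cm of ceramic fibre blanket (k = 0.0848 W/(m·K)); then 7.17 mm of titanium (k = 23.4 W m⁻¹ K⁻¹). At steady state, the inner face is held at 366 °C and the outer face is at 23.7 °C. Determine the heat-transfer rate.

Q = 1600 W

Series thermal resistances, inner to outer:
  R_titanium = L/(kA) = 0.0116/(23.6·4.84) = 1.016×10^-4 K/W
  R_ceramic fibre blanket = L/(kA) = 0.0880/(0.0848·4.84) = 0.2144 K/W
  R_titanium = L/(kA) = 0.00717/(23.4·4.84) = 6.331×10^-5 K/W
ΣR = 1.016×10^-4 + 0.2144 + 6.331×10^-5 = 0.2146 K/W
Q = ΔT/ΣR = (366 °C − 23.7 °C)/0.2146 = 1600 W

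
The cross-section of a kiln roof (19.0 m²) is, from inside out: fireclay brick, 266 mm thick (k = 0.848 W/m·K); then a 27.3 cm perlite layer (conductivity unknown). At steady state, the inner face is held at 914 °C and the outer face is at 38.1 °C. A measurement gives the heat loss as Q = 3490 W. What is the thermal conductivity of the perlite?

ΣR = ΔT/Q = |914 − 38.1|/3490 = 0.2510 K/W
Known resistances:
  R_fireclay brick = L/(kA) = 0.266/(0.848·19.0) = 0.01651 K/W
R_perlite = ΣR − ΣR_known = 0.2510 − 0.01651 = 0.2345 K/W
L/(kA) = 0.2345 ⇒ k = 0.273/(0.2345·19.0) = 0.0613 W/m·K

k = 0.0613 W/m·K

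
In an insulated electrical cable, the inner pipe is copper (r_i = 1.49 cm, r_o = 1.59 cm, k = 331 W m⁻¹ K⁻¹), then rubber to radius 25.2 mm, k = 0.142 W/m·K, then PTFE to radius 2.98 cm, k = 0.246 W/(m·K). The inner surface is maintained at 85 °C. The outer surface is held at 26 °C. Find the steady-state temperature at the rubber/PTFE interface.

Resistance network (inner→outer):
  R'_copper = ln(0.0159/0.0149)/(2πk) = 0.06496/(2π·331) = 3.123×10^-5 m·K/W
  R'_rubber = ln(0.0252/0.0159)/(2πk) = 0.4605/(2π·0.142) = 0.5162 m·K/W
  R'_PTFE = ln(0.0298/0.0252)/(2πk) = 0.1677/(2π·0.246) = 0.1085 m·K/W
ΣR = 3.123×10^-5 + 0.5162 + 0.1085 = 0.6247 m·K/W
Q' = ΔT/ΣR = (85 °C − 26 °C)/0.6247 = 94.45 W/m
From the inner boundary to the rubber/PTFE interface, ΣR_partial = 0.5162 m·K/W.
T_interface = T_in − Q'·ΣR_partial = 85 °C − (94.45)(0.5162) = 36.2 °C

T = 36.2 °C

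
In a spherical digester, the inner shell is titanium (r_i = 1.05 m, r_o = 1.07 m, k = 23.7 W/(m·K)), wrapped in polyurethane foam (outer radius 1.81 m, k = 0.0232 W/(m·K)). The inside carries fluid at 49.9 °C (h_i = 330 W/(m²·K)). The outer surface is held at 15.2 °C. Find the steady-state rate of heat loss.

Q = 26.5 W

Treat each layer as a resistance in series:
  R_conv,in = 1/(4πr²h) = 1/(4π·1.05²·330) = 2.187×10^-4 K/W
  R_titanium = (1/1.05 − 1/1.07)/(4πk) = 0.01780/(4π·23.7) = 5.977×10^-5 K/W
  R_polyurethane foam = (1/1.07 − 1/1.81)/(4πk) = 0.3821/(4π·0.0232) = 1.311 K/W
ΣR = 2.187×10^-4 + 5.977×10^-5 + 1.311 = 1.311 K/W
Q = ΔT/ΣR = (49.9 °C − 15.2 °C)/1.311 = 26.5 W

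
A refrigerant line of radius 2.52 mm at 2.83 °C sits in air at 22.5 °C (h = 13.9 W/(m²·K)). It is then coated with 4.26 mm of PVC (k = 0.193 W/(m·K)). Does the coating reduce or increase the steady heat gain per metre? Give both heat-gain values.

increases: 4.33 → 7.85 W/m

Critical radius for a cylinder: r_cr = k/h = 0.0139 m = 1.39 cm.
Outer radius after coating: r₂ = 0.00252 + 0.00426 = 0.00678 m.
Since r₁ < r_cr and r₂ ≤ r_cr, the coating moves toward the maximum at r_cr — heat gain rises.
Bare: R = 1/(2πr₁h) = 4.544 m·K/W; Q = 19.67/4.544 = 4.33 W/m.
Coated: R = R_cond + R_conv = 2.505 m·K/W; Q = 19.67/2.505 = 7.85 W/m.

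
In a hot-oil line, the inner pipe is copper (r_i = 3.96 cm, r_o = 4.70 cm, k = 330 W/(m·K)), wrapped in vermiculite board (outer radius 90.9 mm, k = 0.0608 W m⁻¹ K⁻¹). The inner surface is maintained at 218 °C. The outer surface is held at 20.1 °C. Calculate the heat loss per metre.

Q' = 115 W/m

Treat each layer as a resistance in series:
  R'_copper = ln(0.0470/0.0396)/(2πk) = 0.1713/(2π·330) = 8.262×10^-5 m·K/W
  R'_vermiculite board = ln(0.0909/0.0470)/(2πk) = 0.6596/(2π·0.0608) = 1.727 m·K/W
ΣR = 8.262×10^-5 + 1.727 = 1.727 m·K/W
Q' = ΔT/ΣR = (218 °C − 20.1 °C)/1.727 = 115 W/m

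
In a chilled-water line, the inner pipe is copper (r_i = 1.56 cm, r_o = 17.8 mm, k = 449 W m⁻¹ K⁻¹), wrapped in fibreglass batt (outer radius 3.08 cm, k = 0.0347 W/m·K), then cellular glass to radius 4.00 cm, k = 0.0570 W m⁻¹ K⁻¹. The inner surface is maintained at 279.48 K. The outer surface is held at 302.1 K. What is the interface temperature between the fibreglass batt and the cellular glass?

Series thermal resistances, inner to outer:
  R'_copper = ln(0.0178/0.0156)/(2πk) = 0.1319/(2π·449) = 4.676×10^-5 m·K/W
  R'_fibreglass batt = ln(0.0308/0.0178)/(2πk) = 0.5483/(2π·0.0347) = 2.515 m·K/W
  R'_cellular glass = ln(0.0400/0.0308)/(2πk) = 0.2614/(2π·0.0570) = 0.7298 m·K/W
ΣR = 4.676×10^-5 + 2.515 + 0.7298 = 3.245 m·K/W
Q' = ΔT/ΣR = (279.48 K − 302.1 K)/3.245 = -6.971 W/m
From the inner boundary to the fibreglass batt/cellular glass interface, ΣR_partial = 2.515 m·K/W.
T_interface = T_in − Q'·ΣR_partial = 279.48 K − (-6.971)(2.515) = 297.0 K

T = 297.0 K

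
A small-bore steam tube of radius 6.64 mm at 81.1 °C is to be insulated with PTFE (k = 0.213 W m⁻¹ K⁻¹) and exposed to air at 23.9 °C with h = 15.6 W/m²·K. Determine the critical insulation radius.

For a cylinder, r_cr = k_ins/h = 0.213/15.6 = 0.0137 m = 1.37 cm

r_cr = 1.37 cm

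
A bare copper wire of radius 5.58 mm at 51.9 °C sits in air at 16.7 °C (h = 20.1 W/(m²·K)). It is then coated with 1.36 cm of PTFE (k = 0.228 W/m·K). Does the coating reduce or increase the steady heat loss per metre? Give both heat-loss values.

increases: 24.8 → 27.6 W/m

Critical radius for a cylinder: r_cr = k/h = 0.0113 m = 1.13 cm.
Outer radius after coating: r₂ = 0.00558 + 0.0136 = 0.01918 m.
r₁ < r_cr < r₂: heat loss rises to a maximum at r_cr then falls. Whether the coating helps depends on whether Q(r₂) has dropped back below Q(r₁).
Bare: R = 1/(2πr₁h) = 1.419 m·K/W; Q = 35.2/1.419 = 24.8 W/m.
Coated: R = R_cond + R_conv = 1.275 m·K/W; Q = 35.2/1.275 = 27.6 W/m.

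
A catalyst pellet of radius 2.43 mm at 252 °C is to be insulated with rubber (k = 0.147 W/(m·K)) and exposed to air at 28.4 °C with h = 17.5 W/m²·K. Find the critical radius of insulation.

For a sphere, r_cr = 2k_ins/h = 2·0.147/17.5 = 0.0168 m = 1.68 cm

r_cr = 1.68 cm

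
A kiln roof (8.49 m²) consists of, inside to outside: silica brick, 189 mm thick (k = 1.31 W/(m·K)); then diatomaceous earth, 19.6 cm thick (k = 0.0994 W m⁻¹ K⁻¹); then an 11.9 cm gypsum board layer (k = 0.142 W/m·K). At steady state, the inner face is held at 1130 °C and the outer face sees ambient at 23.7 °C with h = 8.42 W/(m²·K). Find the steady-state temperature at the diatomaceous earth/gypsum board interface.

T = 368 °C

Treat each layer as a resistance in series:
  R_silica brick = L/(kA) = 0.189/(1.31·8.49) = 0.01699 K/W
  R_diatomaceous earth = L/(kA) = 0.196/(0.0994·8.49) = 0.2323 K/W
  R_gypsum board = L/(kA) = 0.119/(0.142·8.49) = 0.09871 K/W
  R_conv,out = 1/(hA) = 1/(8.42·8.49) = 0.01399 K/W
ΣR = 0.01699 + 0.2323 + 0.09871 + 0.01399 = 0.3620 K/W
Q = ΔT/ΣR = (1130 °C − 23.7 °C)/0.3620 = 3056 W
From the inner boundary to the diatomaceous earth/gypsum board interface, ΣR_partial = 0.2493 K/W.
T_interface = T_in − Q·ΣR_partial = 1130 °C − (3056)(0.2493) = 368 °C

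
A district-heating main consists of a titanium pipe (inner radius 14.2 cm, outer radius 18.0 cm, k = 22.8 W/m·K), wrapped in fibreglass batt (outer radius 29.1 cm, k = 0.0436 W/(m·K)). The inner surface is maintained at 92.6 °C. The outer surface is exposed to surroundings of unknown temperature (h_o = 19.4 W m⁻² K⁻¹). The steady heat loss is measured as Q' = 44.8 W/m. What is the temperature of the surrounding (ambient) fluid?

Sum the resistances:
  R'_titanium = ln(0.180/0.142)/(2πk) = 0.2371/(2π·22.8) = 0.001655 m·K/W
  R'_fibreglass batt = ln(0.291/0.180)/(2πk) = 0.4804/(2π·0.0436) = 1.754 m·K/W
  R'_conv,out = 1/(2πr h) = 1/(2π·0.291·19.4) = 0.02819 m·K/W
ΣR = 1.783 m·K/W
ΔT = Q'·ΣR = 44.8 × 1.783 = 79.88 K
Heat flows outward, so T_out = T_in − ΔT = 92.6 − 79.88 = 12.7 °C

T_out = 12.7 °C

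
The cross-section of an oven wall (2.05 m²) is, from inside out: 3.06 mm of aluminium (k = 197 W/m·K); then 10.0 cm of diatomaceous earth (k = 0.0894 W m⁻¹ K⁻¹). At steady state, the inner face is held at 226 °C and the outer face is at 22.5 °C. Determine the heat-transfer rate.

Series thermal resistances, inner to outer:
  R_aluminium = L/(kA) = 0.00306/(197·2.05) = 7.577×10^-6 K/W
  R_diatomaceous earth = L/(kA) = 0.100/(0.0894·2.05) = 0.5456 K/W
ΣR = 7.577×10^-6 + 0.5456 = 0.5456 K/W
Q = ΔT/ΣR = (226 °C − 22.5 °C)/0.5456 = 373 W

Q = 373 W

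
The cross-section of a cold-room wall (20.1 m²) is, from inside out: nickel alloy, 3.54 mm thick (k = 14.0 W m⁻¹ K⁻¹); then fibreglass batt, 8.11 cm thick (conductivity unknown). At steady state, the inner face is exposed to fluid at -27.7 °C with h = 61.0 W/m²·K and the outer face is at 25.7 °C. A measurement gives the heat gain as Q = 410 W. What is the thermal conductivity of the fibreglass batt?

ΣR = ΔT/Q = |-27.7 − 25.7|/410 = 0.1302 K/W
Known resistances:
  R_conv,in = 1/(hA) = 1/(61.0·20.1) = 8.156×10^-4 K/W
  R_nickel alloy = L/(kA) = 0.00354/(14.0·20.1) = 1.258×10^-5 K/W
R_fibreglass batt = ΣR − ΣR_known = 0.1302 − 8.282×10^-4 = 0.1294 K/W
L/(kA) = 0.1294 ⇒ k = 0.0811/(0.1294·20.1) = 0.0312 W/m·K

k = 0.0312 W/m·K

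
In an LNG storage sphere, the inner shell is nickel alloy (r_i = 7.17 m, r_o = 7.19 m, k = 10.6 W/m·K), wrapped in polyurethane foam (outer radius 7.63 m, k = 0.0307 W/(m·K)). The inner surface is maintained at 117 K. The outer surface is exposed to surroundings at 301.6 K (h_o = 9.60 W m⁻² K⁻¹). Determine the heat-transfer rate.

Treat each layer as a resistance in series:
  R_nickel alloy = (1/7.17 − 1/7.19)/(4πk) = 3.880×10^-4/(4π·10.6) = 2.913×10^-6 K/W
  R_polyurethane foam = (1/7.19 − 1/7.63)/(4πk) = 0.008020/(4π·0.0307) = 0.02079 K/W
  R_conv,out = 1/(4πr²h) = 1/(4π·7.63²·9.60) = 1.424×10^-4 K/W
ΣR = 2.913×10^-6 + 0.02079 + 1.424×10^-4 = 0.02094 K/W
Q = ΔT/ΣR = (117 K − 301.6 K)/0.02094 = -8820 W
(Negative Q ⇒ heat flows inward; heat gain = 8820 W.)

Q = 8820 W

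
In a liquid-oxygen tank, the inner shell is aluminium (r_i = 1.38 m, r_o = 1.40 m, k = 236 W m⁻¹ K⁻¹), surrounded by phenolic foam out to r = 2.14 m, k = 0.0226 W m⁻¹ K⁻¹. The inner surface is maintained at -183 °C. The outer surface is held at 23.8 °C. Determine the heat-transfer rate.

Q = 238 W

Resistance network (inner→outer):
  R_aluminium = (1/1.38 − 1/1.40)/(4πk) = 0.01035/(4π·236) = 3.491×10^-6 K/W
  R_phenolic foam = (1/1.40 − 1/2.14)/(4πk) = 0.2470/(4π·0.0226) = 0.8697 K/W
ΣR = 3.491×10^-6 + 0.8697 = 0.8697 K/W
Q = ΔT/ΣR = (-183 °C − 23.8 °C)/0.8697 = -238 W
(Negative Q ⇒ heat flows inward; heat gain = 238 W.)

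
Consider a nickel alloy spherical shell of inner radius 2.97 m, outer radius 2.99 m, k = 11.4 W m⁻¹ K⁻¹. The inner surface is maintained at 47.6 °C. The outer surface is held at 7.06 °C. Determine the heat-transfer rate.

Q = 2580 kW

Q = 4πk·ΔT/(1/r₁ − 1/r₂) = 4π × 11.4 × 40.54 / (1/2.97 − 1/2.99) = 2.58×10^6 W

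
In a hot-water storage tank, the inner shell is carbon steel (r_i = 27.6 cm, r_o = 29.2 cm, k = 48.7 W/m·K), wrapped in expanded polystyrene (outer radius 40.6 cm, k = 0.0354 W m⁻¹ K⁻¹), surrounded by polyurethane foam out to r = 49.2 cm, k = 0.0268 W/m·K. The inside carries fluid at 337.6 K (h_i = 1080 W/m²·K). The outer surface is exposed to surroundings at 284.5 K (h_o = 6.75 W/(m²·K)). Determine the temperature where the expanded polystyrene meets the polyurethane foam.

T = 304.7 K

Resistance network (inner→outer):
  R_conv,in = 1/(4πr²h) = 1/(4π·0.276²·1080) = 9.673×10^-4 K/W
  R_carbon steel = (1/0.276 − 1/0.292)/(4πk) = 0.1985/(4π·48.7) = 3.244×10^-4 K/W
  R_expanded polystyrene = (1/0.292 − 1/0.406)/(4πk) = 0.9616/(4π·0.0354) = 2.162 K/W
  R_polyurethane foam = (1/0.406 − 1/0.492)/(4πk) = 0.4305/(4π·0.0268) = 1.278 K/W
  R_conv,out = 1/(4πr²h) = 1/(4π·0.492²·6.75) = 0.04870 K/W
ΣR = 9.673×10^-4 + 3.244×10^-4 + 2.162 + 1.278 + 0.04870 = 3.490 K/W
Q = ΔT/ΣR = (337.6 K − 284.5 K)/3.490 = 15.21 W
From the inner boundary to the expanded polystyrene/polyurethane foam interface, ΣR_partial = 2.163 K/W.
T_interface = T_in − Q·ΣR_partial = 337.6 K − (15.21)(2.163) = 304.7 K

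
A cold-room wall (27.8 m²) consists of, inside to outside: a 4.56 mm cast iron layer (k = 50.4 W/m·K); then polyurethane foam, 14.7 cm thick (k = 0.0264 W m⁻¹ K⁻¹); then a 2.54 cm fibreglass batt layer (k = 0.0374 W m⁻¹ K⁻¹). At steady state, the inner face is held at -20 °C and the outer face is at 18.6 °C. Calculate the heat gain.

Series thermal resistances, inner to outer:
  R_cast iron = L/(kA) = 0.00456/(50.4·27.8) = 3.255×10^-6 K/W
  R_polyurethane foam = L/(kA) = 0.147/(0.0264·27.8) = 0.2003 K/W
  R_fibreglass batt = L/(kA) = 0.0254/(0.0374·27.8) = 0.02443 K/W
ΣR = 3.255×10^-6 + 0.2003 + 0.02443 = 0.2247 K/W
Q = ΔT/ΣR = (-20 °C − 18.6 °C)/0.2247 = -172 W
(Negative Q ⇒ heat flows inward; heat gain = 172 W.)

Q = 172 W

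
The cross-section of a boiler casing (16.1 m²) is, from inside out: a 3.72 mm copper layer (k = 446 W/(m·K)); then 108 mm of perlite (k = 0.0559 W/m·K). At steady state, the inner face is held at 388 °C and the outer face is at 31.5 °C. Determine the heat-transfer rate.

Q = 2.97 kW

Treat each layer as a resistance in series:
  R_copper = L/(kA) = 0.00372/(446·16.1) = 5.181×10^-7 K/W
  R_perlite = L/(kA) = 0.108/(0.0559·16.1) = 0.1200 K/W
ΣR = 5.181×10^-7 + 0.1200 = 0.1200 K/W
Q = ΔT/ΣR = (388 °C − 31.5 °C)/0.1200 = 2970 W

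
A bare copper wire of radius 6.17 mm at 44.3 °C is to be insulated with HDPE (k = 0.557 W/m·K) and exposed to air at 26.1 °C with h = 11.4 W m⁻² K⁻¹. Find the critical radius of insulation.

r_cr = 4.89 cm

For a cylinder, r_cr = k_ins/h = 0.557/11.4 = 0.0489 m = 4.89 cm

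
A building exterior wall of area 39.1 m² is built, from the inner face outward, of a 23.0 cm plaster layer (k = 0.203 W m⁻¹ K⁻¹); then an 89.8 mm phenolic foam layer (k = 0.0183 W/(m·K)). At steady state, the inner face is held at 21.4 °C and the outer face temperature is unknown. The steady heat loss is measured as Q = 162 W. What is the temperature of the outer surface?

Sum the resistances:
  R_plaster = L/(kA) = 0.230/(0.203·39.1) = 0.02898 K/W
  R_phenolic foam = L/(kA) = 0.0898/(0.0183·39.1) = 0.1255 K/W
ΣR = 0.1545 K/W
ΔT = Q·ΣR = 162 × 0.1545 = 25.03 K
Heat flows outward, so T_out = T_in − ΔT = 21.4 − 25.03 = -3.63 °C

T_out = -3.63 °C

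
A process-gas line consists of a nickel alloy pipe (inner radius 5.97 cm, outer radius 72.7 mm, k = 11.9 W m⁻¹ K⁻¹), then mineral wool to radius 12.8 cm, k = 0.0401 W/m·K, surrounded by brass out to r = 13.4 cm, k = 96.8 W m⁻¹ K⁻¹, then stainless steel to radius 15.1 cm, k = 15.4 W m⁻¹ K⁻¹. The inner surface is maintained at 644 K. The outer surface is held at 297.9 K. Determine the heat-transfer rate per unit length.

Series thermal resistances, inner to outer:
  R'_nickel alloy = ln(0.0727/0.0597)/(2πk) = 0.1970/(2π·11.9) = 0.002635 m·K/W
  R'_mineral wool = ln(0.128/0.0727)/(2πk) = 0.5657/(2π·0.0401) = 2.245 m·K/W
  R'_brass = ln(0.134/0.128)/(2πk) = 0.04581/(2π·96.8) = 7.532×10^-5 m·K/W
  R'_stainless steel = ln(0.151/0.134)/(2πk) = 0.1194/(2π·15.4) = 0.001234 m·K/W
ΣR = 0.002635 + 2.245 + 7.532×10^-5 + 0.001234 = 2.249 m·K/W
Q' = ΔT/ΣR = (644 K − 297.9 K)/2.249 = 154 W/m

Q' = 154 W/m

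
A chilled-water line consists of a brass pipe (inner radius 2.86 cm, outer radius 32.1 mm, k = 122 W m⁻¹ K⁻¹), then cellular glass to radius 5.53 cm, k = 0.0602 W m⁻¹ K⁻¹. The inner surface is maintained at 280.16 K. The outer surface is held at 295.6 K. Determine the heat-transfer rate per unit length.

Q' = 10.7 W/m

Treat each layer as a resistance in series:
  R'_brass = ln(0.0321/0.0286)/(2πk) = 0.1154/(2π·122) = 1.506×10^-4 m·K/W
  R'_cellular glass = ln(0.0553/0.0321)/(2πk) = 0.5439/(2π·0.0602) = 1.438 m·K/W
ΣR = 1.506×10^-4 + 1.438 = 1.438 m·K/W
Q' = ΔT/ΣR = (280.16 K − 295.6 K)/1.438 = -10.7 W/m
(Negative Q' ⇒ heat flows inward; heat gain = 10.7 W/m.)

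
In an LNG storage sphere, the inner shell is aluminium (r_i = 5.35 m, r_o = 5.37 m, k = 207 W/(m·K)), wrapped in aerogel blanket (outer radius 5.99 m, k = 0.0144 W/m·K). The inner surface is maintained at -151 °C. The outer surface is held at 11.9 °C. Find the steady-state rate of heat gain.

Q = 1530 W

Treat each layer as a resistance in series:
  R_aluminium = (1/5.35 − 1/5.37)/(4πk) = 6.961×10^-4/(4π·207) = 2.676×10^-7 K/W
  R_aerogel blanket = (1/5.37 − 1/5.99)/(4πk) = 0.01927/(4π·0.0144) = 0.1065 K/W
ΣR = 2.676×10^-7 + 0.1065 = 0.1065 K/W
Q = ΔT/ΣR = (-151 °C − 11.9 °C)/0.1065 = -1530 W
(Negative Q ⇒ heat flows inward; heat gain = 1530 W.)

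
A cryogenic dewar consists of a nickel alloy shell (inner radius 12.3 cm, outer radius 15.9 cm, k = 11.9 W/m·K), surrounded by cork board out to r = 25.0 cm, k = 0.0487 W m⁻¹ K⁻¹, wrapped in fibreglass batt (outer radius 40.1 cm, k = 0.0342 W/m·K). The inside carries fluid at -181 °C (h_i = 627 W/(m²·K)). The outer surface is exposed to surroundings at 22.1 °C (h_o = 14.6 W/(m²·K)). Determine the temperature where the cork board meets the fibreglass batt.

T = -76.3 °C

Treat each layer as a resistance in series:
  R_conv,in = 1/(4πr²h) = 1/(4π·0.123²·627) = 0.008389 K/W
  R_nickel alloy = (1/0.123 − 1/0.159)/(4πk) = 1.841/(4π·11.9) = 0.01231 K/W
  R_cork board = (1/0.159 − 1/0.250)/(4πk) = 2.289/(4π·0.0487) = 3.741 K/W
  R_fibreglass batt = (1/0.250 − 1/0.401)/(4πk) = 1.506/(4π·0.0342) = 3.505 K/W
  R_conv,out = 1/(4πr²h) = 1/(4π·0.401²·14.6) = 0.03390 K/W
ΣR = 0.008389 + 0.01231 + 3.741 + 3.505 + 0.03390 = 7.301 K/W
Q = ΔT/ΣR = (-181 °C − 22.1 °C)/7.301 = -27.82 W
From the inner boundary to the cork board/fibreglass batt interface, ΣR_partial = 3.762 K/W.
T_interface = T_in − Q·ΣR_partial = -181 °C − (-27.82)(3.762) = -76.3 °C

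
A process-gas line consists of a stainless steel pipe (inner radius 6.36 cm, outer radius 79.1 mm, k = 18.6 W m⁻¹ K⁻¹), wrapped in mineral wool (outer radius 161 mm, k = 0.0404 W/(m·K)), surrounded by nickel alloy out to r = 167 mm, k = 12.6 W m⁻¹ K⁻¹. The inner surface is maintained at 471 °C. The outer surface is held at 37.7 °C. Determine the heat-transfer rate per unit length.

Resistance network (inner→outer):
  R'_stainless steel = ln(0.0791/0.0636)/(2πk) = 0.2181/(2π·18.6) = 0.001866 m·K/W
  R'_mineral wool = ln(0.161/0.0791)/(2πk) = 0.7107/(2π·0.0404) = 2.800 m·K/W
  R'_nickel alloy = ln(0.167/0.161)/(2πk) = 0.03659/(2π·12.6) = 4.622×10^-4 m·K/W
ΣR = 0.001866 + 2.800 + 4.622×10^-4 = 2.802 m·K/W
Q' = ΔT/ΣR = (471 °C − 37.7 °C)/2.802 = 155 W/m

Q' = 155 W/m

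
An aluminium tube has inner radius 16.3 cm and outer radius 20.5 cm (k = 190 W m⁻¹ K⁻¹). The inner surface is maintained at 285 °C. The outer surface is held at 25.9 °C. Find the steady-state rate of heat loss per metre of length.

Q' = 1.35×10^6 W/m

Q' = 2πk·ΔT/ln(r₂/r₁) = 2π × 190 × 259.1 / ln(0.205/0.163) = 1.35×10^6 W/m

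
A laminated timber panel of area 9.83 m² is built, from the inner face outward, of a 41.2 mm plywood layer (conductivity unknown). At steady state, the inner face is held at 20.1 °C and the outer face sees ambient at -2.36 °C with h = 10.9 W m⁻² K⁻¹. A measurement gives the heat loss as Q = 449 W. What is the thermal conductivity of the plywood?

ΣR = ΔT/Q = |20.1 − -2.36|/449 = 0.05002 K/W
Known resistances:
  R_conv,out = 1/(hA) = 1/(10.9·9.83) = 0.009333 K/W
R_plywood = ΣR − ΣR_known = 0.05002 − 0.009333 = 0.04069 K/W
L/(kA) = 0.04069 ⇒ k = 0.0412/(0.04069·9.83) = 0.103 W/m·K

k = 0.103 W/m·K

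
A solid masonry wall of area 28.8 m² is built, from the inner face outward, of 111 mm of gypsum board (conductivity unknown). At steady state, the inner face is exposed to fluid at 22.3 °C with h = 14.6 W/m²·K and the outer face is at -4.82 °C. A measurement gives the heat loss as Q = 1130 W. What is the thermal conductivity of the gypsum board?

k = 0.178 W/m·K

ΣR = ΔT/Q = |22.3 − -4.82|/1130 = 0.02400 K/W
Known resistances:
  R_conv,in = 1/(hA) = 1/(14.6·28.8) = 0.002378 K/W
R_gypsum board = ΣR − ΣR_known = 0.02400 − 0.002378 = 0.02162 K/W
L/(kA) = 0.02162 ⇒ k = 0.111/(0.02162·28.8) = 0.178 W/m·K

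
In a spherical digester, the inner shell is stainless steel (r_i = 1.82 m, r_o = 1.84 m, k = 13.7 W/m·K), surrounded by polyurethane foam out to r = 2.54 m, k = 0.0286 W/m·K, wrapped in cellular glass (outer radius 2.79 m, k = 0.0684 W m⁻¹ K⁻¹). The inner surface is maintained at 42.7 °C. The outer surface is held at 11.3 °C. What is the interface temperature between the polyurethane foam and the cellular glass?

T = 14.1 °C

Treat each layer as a resistance in series:
  R_stainless steel = (1/1.82 − 1/1.84)/(4πk) = 0.005972/(4π·13.7) = 3.469×10^-5 K/W
  R_polyurethane foam = (1/1.84 − 1/2.54)/(4πk) = 0.1498/(4π·0.0286) = 0.4167 K/W
  R_cellular glass = (1/2.54 − 1/2.79)/(4πk) = 0.03528/(4π·0.0684) = 0.04104 K/W
ΣR = 3.469×10^-5 + 0.4167 + 0.04104 = 0.4578 K/W
Q = ΔT/ΣR = (42.7 °C − 11.3 °C)/0.4578 = 68.59 W
From the inner boundary to the polyurethane foam/cellular glass interface, ΣR_partial = 0.4167 K/W.
T_interface = T_in − Q·ΣR_partial = 42.7 °C − (68.59)(0.4167) = 14.1 °C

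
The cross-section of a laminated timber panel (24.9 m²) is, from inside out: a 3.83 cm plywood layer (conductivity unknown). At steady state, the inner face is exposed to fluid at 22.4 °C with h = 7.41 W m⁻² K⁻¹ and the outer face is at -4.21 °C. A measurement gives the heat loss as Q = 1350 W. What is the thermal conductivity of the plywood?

k = 0.108 W/m·K

ΣR = ΔT/Q = |22.4 − -4.21|/1350 = 0.01971 K/W
Known resistances:
  R_conv,in = 1/(hA) = 1/(7.41·24.9) = 0.005420 K/W
R_plywood = ΣR − ΣR_known = 0.01971 − 0.005420 = 0.01429 K/W
L/(kA) = 0.01429 ⇒ k = 0.0383/(0.01429·24.9) = 0.108 W/m·K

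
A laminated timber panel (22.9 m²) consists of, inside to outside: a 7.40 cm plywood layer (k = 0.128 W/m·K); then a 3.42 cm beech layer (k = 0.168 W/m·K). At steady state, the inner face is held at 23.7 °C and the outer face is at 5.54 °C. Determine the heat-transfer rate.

Series thermal resistances, inner to outer:
  R_plywood = L/(kA) = 0.0740/(0.128·22.9) = 0.02525 K/W
  R_beech = L/(kA) = 0.0342/(0.168·22.9) = 0.008890 K/W
ΣR = 0.02525 + 0.008890 = 0.03414 K/W
Q = ΔT/ΣR = (23.7 °C − 5.54 °C)/0.03414 = 532 W

Q = 532 W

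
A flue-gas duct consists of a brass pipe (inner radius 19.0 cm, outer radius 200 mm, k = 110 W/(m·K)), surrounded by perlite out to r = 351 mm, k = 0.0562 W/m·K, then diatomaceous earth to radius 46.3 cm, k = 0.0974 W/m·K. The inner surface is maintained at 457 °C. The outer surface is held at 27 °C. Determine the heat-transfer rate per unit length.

Q' = 210 W/m

Series thermal resistances, inner to outer:
  R'_brass = ln(0.200/0.190)/(2πk) = 0.05129/(2π·110) = 7.421×10^-5 m·K/W
  R'_perlite = ln(0.351/0.200)/(2πk) = 0.5625/(2π·0.0562) = 1.593 m·K/W
  R'_diatomaceous earth = ln(0.463/0.351)/(2πk) = 0.2769/(2π·0.0974) = 0.4525 m·K/W
ΣR = 7.421×10^-5 + 1.593 + 0.4525 = 2.046 m·K/W
Q' = ΔT/ΣR = (457 °C − 27 °C)/2.046 = 210 W/m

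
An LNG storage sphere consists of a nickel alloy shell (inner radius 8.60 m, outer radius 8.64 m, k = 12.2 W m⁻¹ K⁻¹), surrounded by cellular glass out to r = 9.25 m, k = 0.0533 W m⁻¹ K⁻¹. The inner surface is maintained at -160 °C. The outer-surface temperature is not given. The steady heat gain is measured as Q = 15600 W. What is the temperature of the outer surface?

Sum the resistances:
  R_nickel alloy = (1/8.60 − 1/8.64)/(4πk) = 5.383×10^-4/(4π·12.2) = 3.511×10^-6 K/W
  R_cellular glass = (1/8.64 − 1/9.25)/(4πk) = 0.007633/(4π·0.0533) = 0.01140 K/W
ΣR = 0.01140 K/W
ΔT = Q·ΣR = 15600 × 0.01140 = 177.8 K
Heat flows inward, so T_out = T_in + ΔT = -160 + 177.8 = 17.8 °C

T_out = 17.8 °C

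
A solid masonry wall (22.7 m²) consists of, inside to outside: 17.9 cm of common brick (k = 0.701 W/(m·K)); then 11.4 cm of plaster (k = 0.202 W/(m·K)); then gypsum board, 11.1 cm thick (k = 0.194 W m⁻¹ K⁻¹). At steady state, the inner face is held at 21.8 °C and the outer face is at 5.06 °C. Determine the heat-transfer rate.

Q = 273 W

Series thermal resistances, inner to outer:
  R_common brick = L/(kA) = 0.179/(0.701·22.7) = 0.01125 K/W
  R_plaster = L/(kA) = 0.114/(0.202·22.7) = 0.02486 K/W
  R_gypsum board = L/(kA) = 0.111/(0.194·22.7) = 0.02521 K/W
ΣR = 0.01125 + 0.02486 + 0.02521 = 0.06132 K/W
Q = ΔT/ΣR = (21.8 °C − 5.06 °C)/0.06132 = 273 W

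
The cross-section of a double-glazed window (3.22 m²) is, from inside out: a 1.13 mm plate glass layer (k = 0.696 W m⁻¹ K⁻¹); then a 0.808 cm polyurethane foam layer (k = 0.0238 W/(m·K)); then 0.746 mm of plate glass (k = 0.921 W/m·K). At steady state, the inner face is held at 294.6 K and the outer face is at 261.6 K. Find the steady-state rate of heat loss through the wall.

Q = 311 W

Resistance network (inner→outer):
  R_plate glass = L/(kA) = 0.00113/(0.696·3.22) = 5.042×10^-4 K/W
  R_polyurethane foam = L/(kA) = 0.00808/(0.0238·3.22) = 0.1054 K/W
  R_plate glass = L/(kA) = 7.46×10^-4/(0.921·3.22) = 2.515×10^-4 K/W
ΣR = 5.042×10^-4 + 0.1054 + 2.515×10^-4 = 0.1062 K/W
Q = ΔT/ΣR = (294.6 K − 261.6 K)/0.1062 = 311 W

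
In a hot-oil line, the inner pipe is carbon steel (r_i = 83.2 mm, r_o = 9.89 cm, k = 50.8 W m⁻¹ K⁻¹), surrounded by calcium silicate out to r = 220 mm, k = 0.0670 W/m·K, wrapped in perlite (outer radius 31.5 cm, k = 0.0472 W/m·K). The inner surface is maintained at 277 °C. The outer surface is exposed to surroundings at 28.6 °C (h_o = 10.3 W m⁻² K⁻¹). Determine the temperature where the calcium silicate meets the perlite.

T = 128 °C

Treat each layer as a resistance in series:
  R'_carbon steel = ln(0.0989/0.0832)/(2πk) = 0.1729/(2π·50.8) = 5.416×10^-4 m·K/W
  R'_calcium silicate = ln(0.220/0.0989)/(2πk) = 0.7995/(2π·0.0670) = 1.899 m·K/W
  R'_perlite = ln(0.315/0.220)/(2πk) = 0.3589/(2π·0.0472) = 1.210 m·K/W
  R'_conv,out = 1/(2πr h) = 1/(2π·0.315·10.3) = 0.04905 m·K/W
ΣR = 5.416×10^-4 + 1.899 + 1.210 + 0.04905 = 3.159 m·K/W
Q' = ΔT/ΣR = (277 °C − 28.6 °C)/3.159 = 78.63 W/m
From the inner boundary to the calcium silicate/perlite interface, ΣR_partial = 1.900 m·K/W.
T_interface = T_in − Q'·ΣR_partial = 277 °C − (78.63)(1.900) = 128 °C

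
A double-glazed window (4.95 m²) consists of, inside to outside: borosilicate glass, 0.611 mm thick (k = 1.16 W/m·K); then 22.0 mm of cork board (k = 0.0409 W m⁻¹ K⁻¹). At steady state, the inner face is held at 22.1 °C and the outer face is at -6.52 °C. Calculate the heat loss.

Q = 263 W

Treat each layer as a resistance in series:
  R_borosilicate glass = L/(kA) = 6.11×10^-4/(1.16·4.95) = 1.064×10^-4 K/W
  R_cork board = L/(kA) = 0.0220/(0.0409·4.95) = 0.1087 K/W
ΣR = 1.064×10^-4 + 0.1087 = 0.1088 K/W
Q = ΔT/ΣR = (22.1 °C − -6.52 °C)/0.1088 = 263 W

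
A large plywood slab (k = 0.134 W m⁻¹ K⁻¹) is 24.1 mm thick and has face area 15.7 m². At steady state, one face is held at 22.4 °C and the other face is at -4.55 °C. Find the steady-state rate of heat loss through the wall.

Q = kA·ΔT/L = 0.134 × 15.7 × |22.4 °C − -4.55 °C| / 0.0241 = 2350 W

Q = 2.35 kW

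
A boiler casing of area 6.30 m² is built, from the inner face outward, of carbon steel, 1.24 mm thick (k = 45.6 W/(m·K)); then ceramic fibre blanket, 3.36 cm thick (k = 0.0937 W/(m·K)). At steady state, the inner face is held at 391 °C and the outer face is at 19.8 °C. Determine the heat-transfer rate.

Series thermal resistances, inner to outer:
  R_carbon steel = L/(kA) = 0.00124/(45.6·6.30) = 4.316×10^-6 K/W
  R_ceramic fibre blanket = L/(kA) = 0.0336/(0.0937·6.30) = 0.05692 K/W
ΣR = 4.316×10^-6 + 0.05692 = 0.05692 K/W
Q = ΔT/ΣR = (391 °C − 19.8 °C)/0.05692 = 6520 W

Q = 6520 W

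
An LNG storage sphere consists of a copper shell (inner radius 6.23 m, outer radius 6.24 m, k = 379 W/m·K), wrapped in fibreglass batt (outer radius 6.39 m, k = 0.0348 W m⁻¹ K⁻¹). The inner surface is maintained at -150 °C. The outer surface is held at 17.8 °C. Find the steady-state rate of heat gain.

Q = 19.5 kW

Series thermal resistances, inner to outer:
  R_copper = (1/6.23 − 1/6.24)/(4πk) = 2.572×10^-4/(4π·379) = 5.401×10^-8 K/W
  R_fibreglass batt = (1/6.24 − 1/6.39)/(4πk) = 0.003762/(4π·0.0348) = 0.008602 K/W
ΣR = 5.401×10^-8 + 0.008602 = 0.008602 K/W
Q = ΔT/ΣR = (-150 °C − 17.8 °C)/0.008602 = -19500 W
(Negative Q ⇒ heat flows inward; heat gain = 19500 W.)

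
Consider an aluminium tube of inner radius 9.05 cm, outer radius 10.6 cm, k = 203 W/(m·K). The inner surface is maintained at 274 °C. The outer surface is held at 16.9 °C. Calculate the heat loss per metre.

Q' = 2πk·ΔT/ln(r₂/r₁) = 2π × 203 × 257.1 / ln(0.106/0.0905) = 2.07×10^6 W/m

Q' = 2070 kW/m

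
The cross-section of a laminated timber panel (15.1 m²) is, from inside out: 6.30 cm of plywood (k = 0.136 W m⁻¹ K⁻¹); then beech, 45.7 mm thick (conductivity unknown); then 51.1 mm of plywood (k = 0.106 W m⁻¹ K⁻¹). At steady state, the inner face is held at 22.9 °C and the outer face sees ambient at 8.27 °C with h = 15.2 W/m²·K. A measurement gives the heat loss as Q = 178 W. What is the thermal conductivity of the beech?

ΣR = ΔT/Q = |22.9 − 8.27|/178 = 0.08219 K/W
Known resistances:
  R_plywood = L/(kA) = 0.0630/(0.136·15.1) = 0.03068 K/W
  R_plywood = L/(kA) = 0.0511/(0.106·15.1) = 0.03193 K/W
  R_conv,out = 1/(hA) = 1/(15.2·15.1) = 0.004357 K/W
R_beech = ΣR − ΣR_known = 0.08219 − 0.06697 = 0.01522 K/W
L/(kA) = 0.01522 ⇒ k = 0.0457/(0.01522·15.1) = 0.199 W/m·K

k = 0.199 W/m·K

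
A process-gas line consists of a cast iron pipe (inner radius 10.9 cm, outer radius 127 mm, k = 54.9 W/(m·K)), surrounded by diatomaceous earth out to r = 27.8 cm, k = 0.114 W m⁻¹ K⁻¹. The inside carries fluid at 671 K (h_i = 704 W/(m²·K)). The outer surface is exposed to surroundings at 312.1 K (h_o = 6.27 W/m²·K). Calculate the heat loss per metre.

Treat each layer as a resistance in series:
  R'_conv,in = 1/(2πr h) = 1/(2π·0.109·704) = 0.002074 m·K/W
  R'_cast iron = ln(0.127/0.109)/(2πk) = 0.1528/(2π·54.9) = 4.431×10^-4 m·K/W
  R'_diatomaceous earth = ln(0.278/0.127)/(2πk) = 0.7834/(2π·0.114) = 1.094 m·K/W
  R'_conv,out = 1/(2πr h) = 1/(2π·0.278·6.27) = 0.09131 m·K/W
ΣR = 0.002074 + 4.431×10^-4 + 1.094 + 0.09131 = 1.188 m·K/W
Q' = ΔT/ΣR = (671 K − 312.1 K)/1.188 = 302 W/m

Q' = 302 W/m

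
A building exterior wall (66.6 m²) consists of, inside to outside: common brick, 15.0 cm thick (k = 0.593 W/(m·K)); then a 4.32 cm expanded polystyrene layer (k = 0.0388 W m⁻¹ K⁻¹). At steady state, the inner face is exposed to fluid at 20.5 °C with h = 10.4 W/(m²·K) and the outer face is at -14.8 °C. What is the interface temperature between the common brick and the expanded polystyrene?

T = 12.1 °C

Resistance network (inner→outer):
  R_conv,in = 1/(hA) = 1/(10.4·66.6) = 0.001444 K/W
  R_common brick = L/(kA) = 0.150/(0.593·66.6) = 0.003798 K/W
  R_expanded polystyrene = L/(kA) = 0.0432/(0.0388·66.6) = 0.01672 K/W
ΣR = 0.001444 + 0.003798 + 0.01672 = 0.02196 K/W
Q = ΔT/ΣR = (20.5 °C − -14.8 °C)/0.02196 = 1607 W
From the inner boundary to the common brick/expanded polystyrene interface, ΣR_partial = 0.005242 K/W.
T_interface = T_in − Q·ΣR_partial = 20.5 °C − (1607)(0.005242) = 12.1 °C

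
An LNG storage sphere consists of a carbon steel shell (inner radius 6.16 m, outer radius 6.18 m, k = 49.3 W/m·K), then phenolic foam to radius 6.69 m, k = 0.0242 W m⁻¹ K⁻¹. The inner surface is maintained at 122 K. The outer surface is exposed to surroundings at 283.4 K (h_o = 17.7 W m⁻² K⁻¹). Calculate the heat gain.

Q = 3970 W

Treat each layer as a resistance in series:
  R_carbon steel = (1/6.16 − 1/6.18)/(4πk) = 5.254×10^-4/(4π·49.3) = 8.480×10^-7 K/W
  R_phenolic foam = (1/6.18 − 1/6.69)/(4πk) = 0.01234/(4π·0.0242) = 0.04056 K/W
  R_conv,out = 1/(4πr²h) = 1/(4π·6.69²·17.7) = 1.005×10^-4 K/W
ΣR = 8.480×10^-7 + 0.04056 + 1.005×10^-4 = 0.04066 K/W
Q = ΔT/ΣR = (122 K − 283.4 K)/0.04066 = -3970 W
(Negative Q ⇒ heat flows inward; heat gain = 3970 W.)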